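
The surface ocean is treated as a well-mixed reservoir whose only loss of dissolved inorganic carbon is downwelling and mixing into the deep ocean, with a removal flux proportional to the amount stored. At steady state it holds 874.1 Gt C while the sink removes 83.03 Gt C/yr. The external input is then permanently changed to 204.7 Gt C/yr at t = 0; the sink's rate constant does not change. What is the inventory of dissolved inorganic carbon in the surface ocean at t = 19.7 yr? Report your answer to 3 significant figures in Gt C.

Residence time τ = M₀/F₀ = 10.53 yr. The eventual steady state is M_∞ = M₀·(F₁/F₀) = 874.1 × 204.7/83.03 = 2155.0 Gt C.
The anomaly ΔM(t) = M(t) − M_∞ decays as ΔM₀·e^(−t/τ) with ΔM₀ = 874.1 − 2155.0 = −1281 Gt C.
At t = 19.7 yr, e^(−t/τ) = e^(−1.871) = 0.1539, so ΔM = −197.2 Gt C and M = 2155.0 − 197.2 = 1957.8 Gt C.

1960 Gt C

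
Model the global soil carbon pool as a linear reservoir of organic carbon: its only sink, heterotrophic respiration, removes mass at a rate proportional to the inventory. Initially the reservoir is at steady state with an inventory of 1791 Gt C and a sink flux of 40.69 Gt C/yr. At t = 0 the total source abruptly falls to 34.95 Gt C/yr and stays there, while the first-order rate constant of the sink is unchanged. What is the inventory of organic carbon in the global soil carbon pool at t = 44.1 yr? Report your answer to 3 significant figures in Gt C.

Residence time τ = M₀/F₀ = 44.02 yr. The eventual steady state is M_∞ = M₀·(F₁/F₀) = 1791 × 34.95/40.69 = 1538.3 Gt C.
The anomaly ΔM(t) = M(t) − M_∞ decays as ΔM₀·e^(−t/τ) with ΔM₀ = 1791 − 1538.3 = 252.7 Gt C.
At t = 44.1 yr, e^(−t/τ) = e^(−1.002) = 0.3672, so ΔM = 92.77 Gt C and M = 1538.3 + 92.77 = 1631.1 Gt C.

1630 Gt C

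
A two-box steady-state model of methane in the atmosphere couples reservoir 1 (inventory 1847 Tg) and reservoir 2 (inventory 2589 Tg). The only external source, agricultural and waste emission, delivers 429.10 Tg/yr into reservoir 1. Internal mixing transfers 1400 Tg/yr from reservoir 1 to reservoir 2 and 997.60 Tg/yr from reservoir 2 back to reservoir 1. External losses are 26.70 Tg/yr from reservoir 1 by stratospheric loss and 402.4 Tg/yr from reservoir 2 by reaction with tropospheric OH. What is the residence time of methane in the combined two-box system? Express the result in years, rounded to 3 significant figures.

For the system as a whole, the A↔B exchange is internal and contributes nothing to the throughput; only the external sinks remove mass.
M_total = 1847 + 2589 = 4436.0 Tg.
ΣF_external_out = 26.70 + 402.4 = 429.10 Tg/yr.
τ = M_total / ΣF_ext = 4436.0 / 429.10 = 10.34 yr.

10.3 yr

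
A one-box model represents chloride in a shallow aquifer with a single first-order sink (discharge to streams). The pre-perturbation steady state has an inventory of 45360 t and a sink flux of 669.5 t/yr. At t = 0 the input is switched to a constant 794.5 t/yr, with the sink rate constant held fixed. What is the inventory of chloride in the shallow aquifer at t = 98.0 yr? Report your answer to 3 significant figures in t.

The sink rate constant is k = F₀/M₀ = 669.5/45360 = 0.01476 yr⁻¹.
Solving dM/dt = F₁ − kM with M(0) = M₀ gives M(t) = F₁/k + (M₀ − F₁/k)·e^(−kt).
F₁/k = 794.5/0.01476 = 53829 t; kt = 0.01476 × 98.0 = 1.446, e^(−kt) = 0.2354.
M(98.0) = 53829 + (45360 − 53829) × 0.2354 = 53829 − 1994 = 51835 t.

51800 t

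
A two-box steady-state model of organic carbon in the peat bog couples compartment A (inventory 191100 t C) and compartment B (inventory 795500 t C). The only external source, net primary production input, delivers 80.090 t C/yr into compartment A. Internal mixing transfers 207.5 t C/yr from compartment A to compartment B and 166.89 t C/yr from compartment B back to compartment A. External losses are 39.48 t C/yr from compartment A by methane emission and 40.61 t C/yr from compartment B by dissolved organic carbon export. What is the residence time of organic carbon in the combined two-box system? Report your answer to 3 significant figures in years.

Residence time in the combined system uses the total inventory and the total *external* removal — internal exchanges between the two boxes cancel.
M_total = 191100 + 795500 = 986600 t C.
ΣF_external_out = 39.48 + 40.61 = 80.090 t C/yr.
τ = M_total / ΣF_ext = 986600 / 80.090 = 12320 yr.

12300 yr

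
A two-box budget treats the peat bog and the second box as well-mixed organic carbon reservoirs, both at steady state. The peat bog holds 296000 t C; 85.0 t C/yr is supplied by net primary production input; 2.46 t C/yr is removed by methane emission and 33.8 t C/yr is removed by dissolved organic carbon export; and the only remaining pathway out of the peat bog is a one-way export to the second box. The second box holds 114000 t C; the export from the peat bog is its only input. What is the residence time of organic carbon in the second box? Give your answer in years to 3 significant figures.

2340 yr

Balance the peat bog: ΣF_in = 85.000 t C/yr.
Export to the second box = ΣF_in − (2.46 + 33.8) = 48.740 t C/yr.
At steady state the output of the second box equals its input, 48.740 t C/yr.
τ = M / F = 114000 / 48.740 = 2339 yr.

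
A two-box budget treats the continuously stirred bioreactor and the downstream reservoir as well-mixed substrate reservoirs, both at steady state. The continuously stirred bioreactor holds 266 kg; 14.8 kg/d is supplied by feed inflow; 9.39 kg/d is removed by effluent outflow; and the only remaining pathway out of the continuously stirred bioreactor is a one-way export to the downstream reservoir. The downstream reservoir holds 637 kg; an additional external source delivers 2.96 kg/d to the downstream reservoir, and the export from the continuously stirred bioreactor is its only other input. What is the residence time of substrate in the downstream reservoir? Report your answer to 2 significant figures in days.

Balance the continuously stirred bioreactor: ΣF_in = 14.800 kg/d.
Export to the downstream reservoir = ΣF_in − (9.39) = 5.4100 kg/d.
Total input to the downstream reservoir = 5.4100 + 2.96 = 8.3700 kg/d; at steady state this equals its total output.
τ = M / F = 637 / 8.3700 = 76.11 d.

76 d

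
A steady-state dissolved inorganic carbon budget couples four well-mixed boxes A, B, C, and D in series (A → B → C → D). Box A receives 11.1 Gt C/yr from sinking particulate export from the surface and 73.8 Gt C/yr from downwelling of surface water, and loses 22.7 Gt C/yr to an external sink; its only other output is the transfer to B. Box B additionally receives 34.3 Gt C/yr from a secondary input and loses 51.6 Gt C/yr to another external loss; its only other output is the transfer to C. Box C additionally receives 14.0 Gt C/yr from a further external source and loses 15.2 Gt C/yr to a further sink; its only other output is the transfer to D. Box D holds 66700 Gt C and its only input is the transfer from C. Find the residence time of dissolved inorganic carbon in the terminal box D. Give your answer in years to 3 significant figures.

Box A: F(A→B) = (11.1 + 73.8) − 22.7 = 62.200 Gt C/yr.
Box B: F(B→C) = (62.200 + 34.3) − 51.6 = 44.900 Gt C/yr.
Box C: F(C→D) = (44.900 + 14.0) − 15.2 = 43.700 Gt C/yr.
Box D throughput = its input = 43.700 Gt C/yr; τ = 66700 / 43.700 = 1526 yr.

1530 yr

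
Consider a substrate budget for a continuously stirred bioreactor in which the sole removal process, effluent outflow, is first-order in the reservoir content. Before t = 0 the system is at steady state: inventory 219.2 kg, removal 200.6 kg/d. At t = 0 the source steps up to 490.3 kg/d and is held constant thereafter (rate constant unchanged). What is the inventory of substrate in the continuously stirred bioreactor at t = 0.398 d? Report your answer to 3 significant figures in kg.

τ = M₀/F₀ = 219.2/200.6 = 1.093 d; rate constant k = 1/τ.
New steady state M_∞ = F₁/k = F₁·τ = 490.3 × 1.093 = 535.76 kg.
M(t) = M_∞ + (M₀ − M_∞)·e^(−t/τ); t/τ = 0.398/1.093 = 0.3642, so e^(−t/τ) = 0.6947.
M(t) = 535.76 − 316.6 × 0.6947 = 315.84 kg.

316 kg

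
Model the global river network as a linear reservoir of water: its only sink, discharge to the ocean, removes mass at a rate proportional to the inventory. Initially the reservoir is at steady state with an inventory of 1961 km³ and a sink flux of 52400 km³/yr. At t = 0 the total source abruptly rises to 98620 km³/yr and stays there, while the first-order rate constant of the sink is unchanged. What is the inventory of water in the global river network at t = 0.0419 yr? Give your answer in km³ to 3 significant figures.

The sink rate constant is k = F₀/M₀ = 52400/1961 = 26.72 yr⁻¹.
Solving dM/dt = F₁ − kM with M(0) = M₀ gives M(t) = F₁/k + (M₀ − F₁/k)·e^(−kt).
F₁/k = 98620/26.72 = 3690.7 km³; kt = 26.72 × 0.0419 = 1.120, e^(−kt) = 0.3264.
M(0.0419) = 3690.7 + (1961 − 3690.7) × 0.3264 = 3690.7 − 564.6 = 3126.1 km³.

3130 km³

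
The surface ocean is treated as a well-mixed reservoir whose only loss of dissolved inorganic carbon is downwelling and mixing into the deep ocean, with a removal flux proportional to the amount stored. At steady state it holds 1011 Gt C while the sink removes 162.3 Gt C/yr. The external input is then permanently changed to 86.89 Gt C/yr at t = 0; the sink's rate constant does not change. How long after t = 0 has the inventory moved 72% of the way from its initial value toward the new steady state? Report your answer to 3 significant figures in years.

τ = M₀/F₀ = 1011/162.3 = 6.229 yr.
The remaining gap fraction is e^(−t/τ); 72% covered ⇒ e^(−t/τ) = 0.280.
t = −τ ln(0.280) = 6.229 × 1.273 = 7.930 yr.

7.93 yr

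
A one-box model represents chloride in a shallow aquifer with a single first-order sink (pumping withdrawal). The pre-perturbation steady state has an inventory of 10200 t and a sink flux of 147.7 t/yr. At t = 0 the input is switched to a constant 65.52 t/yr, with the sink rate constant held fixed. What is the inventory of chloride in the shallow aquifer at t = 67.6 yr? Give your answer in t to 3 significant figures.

The sink rate constant is k = F₀/M₀ = 147.7/10200 = 0.01448 yr⁻¹.
Solving dM/dt = F₁ − kM with M(0) = M₀ gives M(t) = F₁/k + (M₀ − F₁/k)·e^(−kt).
F₁/k = 65.52/0.01448 = 4524.7 t; kt = 0.01448 × 67.6 = 0.9789, e^(−kt) = 0.3757.
M(67.6) = 4524.7 + (10200 − 4524.7) × 0.3757 = 4524.7 + 2132 = 6657.1 t.

6660 t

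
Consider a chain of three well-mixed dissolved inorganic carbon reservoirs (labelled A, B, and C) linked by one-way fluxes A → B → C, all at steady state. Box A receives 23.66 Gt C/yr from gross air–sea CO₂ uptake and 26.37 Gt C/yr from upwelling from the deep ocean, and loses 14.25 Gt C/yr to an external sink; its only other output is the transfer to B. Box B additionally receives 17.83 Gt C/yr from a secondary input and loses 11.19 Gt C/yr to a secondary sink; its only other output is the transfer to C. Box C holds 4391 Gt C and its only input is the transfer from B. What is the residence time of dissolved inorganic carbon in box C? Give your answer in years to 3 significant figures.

Box A: F(A→B) = (23.66 + 26.37) − 14.25 = 35.780 Gt C/yr.
Box B: F(B→C) = (35.780 + 17.83) − 11.19 = 42.420 Gt C/yr.
Box C throughput = its input = 42.420 Gt C/yr; τ = 4391 / 42.420 = 103.5 yr.

104 yr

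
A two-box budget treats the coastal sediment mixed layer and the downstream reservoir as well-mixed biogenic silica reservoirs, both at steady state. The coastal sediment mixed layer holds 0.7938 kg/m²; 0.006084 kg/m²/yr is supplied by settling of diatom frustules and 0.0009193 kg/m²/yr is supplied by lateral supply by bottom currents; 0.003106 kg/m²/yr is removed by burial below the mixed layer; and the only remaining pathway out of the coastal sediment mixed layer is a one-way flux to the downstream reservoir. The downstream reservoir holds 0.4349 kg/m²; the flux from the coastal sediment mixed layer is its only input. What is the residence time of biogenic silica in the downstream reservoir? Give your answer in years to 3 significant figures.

112 yr

Balance the coastal sediment mixed layer: ΣF_in = 0.006084 + 0.0009193 = 0.0070033 kg/m²/yr.
Flux to the downstream reservoir = ΣF_in − (0.003106) = 0.0038973 kg/m²/yr.
At steady state the output of the downstream reservoir equals its input, 0.0038973 kg/m²/yr.
τ = M / F = 0.4349 / 0.0038973 = 111.6 yr.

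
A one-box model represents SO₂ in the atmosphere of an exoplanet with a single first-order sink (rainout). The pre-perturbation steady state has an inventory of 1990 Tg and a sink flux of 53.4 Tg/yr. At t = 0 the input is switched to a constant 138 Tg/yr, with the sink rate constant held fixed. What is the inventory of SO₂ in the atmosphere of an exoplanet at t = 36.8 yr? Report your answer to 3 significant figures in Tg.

Residence time τ = M₀/F₀ = 37.27 yr. The eventual steady state is M_∞ = M₀·(F₁/F₀) = 1990 × 138/53.4 = 5142.7 Tg.
The anomaly ΔM(t) = M(t) − M_∞ decays as ΔM₀·e^(−t/τ) with ΔM₀ = 1990 − 5142.7 = −3153 Tg.
At t = 36.8 yr, e^(−t/τ) = e^(−0.9875) = 0.3725, so ΔM = −1174 Tg and M = 5142.7 − 1174 = 3968.3 Tg.

3970 Tg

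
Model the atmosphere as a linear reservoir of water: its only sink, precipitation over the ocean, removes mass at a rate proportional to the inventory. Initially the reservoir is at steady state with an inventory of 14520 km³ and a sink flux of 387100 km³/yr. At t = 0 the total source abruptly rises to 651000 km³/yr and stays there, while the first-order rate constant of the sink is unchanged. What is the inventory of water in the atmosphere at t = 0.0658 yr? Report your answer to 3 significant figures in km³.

22700 km³

The sink rate constant is k = F₀/M₀ = 387100/14520 = 26.66 yr⁻¹.
Solving dM/dt = F₁ − kM with M(0) = M₀ gives M(t) = F₁/k + (M₀ − F₁/k)·e^(−kt).
F₁/k = 651000/26.66 = 24419 km³; kt = 26.66 × 0.0658 = 1.754, e^(−kt) = 0.1730.
M(0.0658) = 24419 + (14520 − 24419) × 0.1730 = 24419 − 1713 = 22706 km³.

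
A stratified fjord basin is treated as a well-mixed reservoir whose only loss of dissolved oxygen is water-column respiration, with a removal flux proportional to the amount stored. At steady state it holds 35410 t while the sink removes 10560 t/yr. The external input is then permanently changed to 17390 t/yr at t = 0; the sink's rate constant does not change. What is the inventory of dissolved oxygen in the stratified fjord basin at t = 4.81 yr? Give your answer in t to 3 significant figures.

The sink rate constant is k = F₀/M₀ = 10560/35410 = 0.2982 yr⁻¹.
Solving dM/dt = F₁ − kM with M(0) = M₀ gives M(t) = F₁/k + (M₀ − F₁/k)·e^(−kt).
F₁/k = 17390/0.2982 = 58312 t; kt = 0.2982 × 4.81 = 1.434, e^(−kt) = 0.2382.
M(4.81) = 58312 + (35410 − 58312) × 0.2382 = 58312 − 5456 = 52856 t.

52900 t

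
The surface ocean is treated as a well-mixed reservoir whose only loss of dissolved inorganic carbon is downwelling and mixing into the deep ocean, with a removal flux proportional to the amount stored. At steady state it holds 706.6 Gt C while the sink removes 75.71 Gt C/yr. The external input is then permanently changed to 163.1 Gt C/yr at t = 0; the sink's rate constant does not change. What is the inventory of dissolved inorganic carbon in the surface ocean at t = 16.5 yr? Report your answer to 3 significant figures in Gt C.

τ = M₀/F₀ = 706.6/75.71 = 9.333 yr; rate constant k = 1/τ.
New steady state M_∞ = F₁/k = F₁·τ = 163.1 × 9.333 = 1522.2 Gt C.
M(t) = M_∞ + (M₀ − M_∞)·e^(−t/τ); t/τ = 16.5/9.333 = 1.768, so e^(−t/τ) = 0.1707.
M(t) = 1522.2 − 815.6 × 0.1707 = 1383.0 Gt C.

1380 Gt C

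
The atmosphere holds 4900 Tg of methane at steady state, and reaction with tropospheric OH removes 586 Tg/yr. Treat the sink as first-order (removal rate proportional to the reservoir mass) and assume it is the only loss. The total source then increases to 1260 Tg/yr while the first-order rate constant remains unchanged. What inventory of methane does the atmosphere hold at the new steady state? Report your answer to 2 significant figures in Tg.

11000 Tg

Rate constant k = F/M = 586 / 4900 = 0.1196 yr⁻¹.
At the new steady state, source = k·M_new ⇒ M_new = 1260 / 0.1196 = 10540 Tg.
(Equivalently M_new = M × F_new/F_old = 4900 × 1260/586.)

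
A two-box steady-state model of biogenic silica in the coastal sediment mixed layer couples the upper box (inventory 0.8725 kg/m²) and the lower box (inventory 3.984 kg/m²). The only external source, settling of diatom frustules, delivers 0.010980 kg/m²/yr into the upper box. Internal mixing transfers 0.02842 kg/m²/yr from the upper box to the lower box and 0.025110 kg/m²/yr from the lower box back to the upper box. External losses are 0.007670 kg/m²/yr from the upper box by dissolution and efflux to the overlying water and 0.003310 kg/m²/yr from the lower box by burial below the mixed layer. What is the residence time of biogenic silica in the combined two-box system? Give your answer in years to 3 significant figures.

Treat the two boxes together as one reservoir: the mixing fluxes between them are internal recycling, so τ = ΣM / Σ(external losses).
M_total = 0.8725 + 3.984 = 4.8565 kg/m².
ΣF_external_out = 0.007670 + 0.003310 = 0.010980 kg/m²/yr.
τ = M_total / ΣF_ext = 4.8565 / 0.010980 = 442.3 yr.

442 yr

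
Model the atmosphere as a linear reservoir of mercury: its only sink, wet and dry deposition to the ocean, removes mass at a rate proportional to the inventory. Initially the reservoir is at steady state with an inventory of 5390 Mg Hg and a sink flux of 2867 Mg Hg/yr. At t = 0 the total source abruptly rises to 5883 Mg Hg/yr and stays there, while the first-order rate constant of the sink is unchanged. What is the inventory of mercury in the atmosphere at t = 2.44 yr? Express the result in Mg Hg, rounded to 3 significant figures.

The sink rate constant is k = F₀/M₀ = 2867/5390 = 0.5319 yr⁻¹.
Solving dM/dt = F₁ − kM with M(0) = M₀ gives M(t) = F₁/k + (M₀ − F₁/k)·e^(−kt).
F₁/k = 5883/0.5319 = 11060 Mg Hg; kt = 0.5319 × 2.44 = 1.298, e^(−kt) = 0.2731.
M(2.44) = 11060 + (5390 − 11060) × 0.2731 = 11060 − 1549 = 9511.5 Mg Hg.

9510 Mg Hg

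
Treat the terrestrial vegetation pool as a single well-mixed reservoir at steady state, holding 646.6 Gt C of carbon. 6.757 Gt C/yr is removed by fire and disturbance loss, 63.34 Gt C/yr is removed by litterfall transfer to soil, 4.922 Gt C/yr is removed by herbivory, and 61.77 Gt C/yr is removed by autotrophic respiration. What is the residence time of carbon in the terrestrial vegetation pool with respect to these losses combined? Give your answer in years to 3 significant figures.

4.73 yr

Total removal = 6.757 + 63.34 + 4.922 + 61.77 = 136.79 Gt C/yr.
τ = M / ΣF_out = 646.6 / 136.79 = 4.727 yr.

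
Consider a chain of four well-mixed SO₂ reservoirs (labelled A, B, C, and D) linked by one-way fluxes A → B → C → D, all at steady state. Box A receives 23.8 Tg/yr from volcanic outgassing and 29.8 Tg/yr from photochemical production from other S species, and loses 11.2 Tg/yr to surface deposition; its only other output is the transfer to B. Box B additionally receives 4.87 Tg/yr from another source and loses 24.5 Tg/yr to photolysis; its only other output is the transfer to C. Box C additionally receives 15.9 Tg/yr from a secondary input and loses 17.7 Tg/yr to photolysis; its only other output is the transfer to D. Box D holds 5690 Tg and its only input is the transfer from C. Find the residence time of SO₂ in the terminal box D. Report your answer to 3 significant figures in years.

Box A: F(A→B) = (23.8 + 29.8) − 11.2 = 42.400 Tg/yr.
Box B: F(B→C) = (42.400 + 4.87) − 24.5 = 22.770 Tg/yr.
Box C: F(C→D) = (22.770 + 15.9) − 17.7 = 20.970 Tg/yr.
Box D throughput = its input = 20.970 Tg/yr; τ = 5690 / 20.970 = 271.3 yr.

271 yr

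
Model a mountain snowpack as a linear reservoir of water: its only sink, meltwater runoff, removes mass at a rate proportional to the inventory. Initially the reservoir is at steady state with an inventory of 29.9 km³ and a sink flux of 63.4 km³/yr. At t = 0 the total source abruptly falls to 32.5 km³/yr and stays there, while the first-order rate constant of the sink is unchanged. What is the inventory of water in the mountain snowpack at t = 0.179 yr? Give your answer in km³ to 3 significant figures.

τ = M₀/F₀ = 29.9/63.4 = 0.4716 yr; rate constant k = 1/τ.
New steady state M_∞ = F₁/k = F₁·τ = 32.5 × 0.4716 = 15.327 km³.
M(t) = M_∞ + (M₀ − M_∞)·e^(−t/τ); t/τ = 0.179/0.4716 = 0.3796, so e^(−t/τ) = 0.6842.
M(t) = 15.327 + 14.57 × 0.6842 = 25.297 km³.

25.3 km³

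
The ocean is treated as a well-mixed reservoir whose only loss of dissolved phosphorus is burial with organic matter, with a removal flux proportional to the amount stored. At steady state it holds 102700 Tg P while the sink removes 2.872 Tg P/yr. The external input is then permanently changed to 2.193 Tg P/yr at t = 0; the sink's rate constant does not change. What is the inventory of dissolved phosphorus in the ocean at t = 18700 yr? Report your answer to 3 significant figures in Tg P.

The sink rate constant is k = F₀/M₀ = 2.872/102700 = 2.796×10^-5 yr⁻¹.
Solving dM/dt = F₁ − kM with M(0) = M₀ gives M(t) = F₁/k + (M₀ − F₁/k)·e^(−kt).
F₁/k = 2.193/2.796×10^-5 = 78420 Tg P; kt = 2.796×10^-5 × 18700 = 0.5229, e^(−kt) = 0.5928.
M(18700) = 78420 + (102700 − 78420) × 0.5928 = 78420 + 14390 = 92812 Tg P.

92800 Tg P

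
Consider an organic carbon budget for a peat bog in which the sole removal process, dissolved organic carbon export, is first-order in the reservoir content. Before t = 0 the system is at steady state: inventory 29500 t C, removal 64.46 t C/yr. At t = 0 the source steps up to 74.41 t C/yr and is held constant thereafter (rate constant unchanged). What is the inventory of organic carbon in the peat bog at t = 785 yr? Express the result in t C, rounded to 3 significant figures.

33200 t C

The sink rate constant is k = F₀/M₀ = 64.46/29500 = 0.002185 yr⁻¹.
Solving dM/dt = F₁ − kM with M(0) = M₀ gives M(t) = F₁/k + (M₀ − F₁/k)·e^(−kt).
F₁/k = 74.41/0.002185 = 34054 t C; kt = 0.002185 × 785 = 1.715, e^(−kt) = 0.1799.
M(785) = 34054 + (29500 − 34054) × 0.1799 = 34054 − 819.2 = 33234 t C.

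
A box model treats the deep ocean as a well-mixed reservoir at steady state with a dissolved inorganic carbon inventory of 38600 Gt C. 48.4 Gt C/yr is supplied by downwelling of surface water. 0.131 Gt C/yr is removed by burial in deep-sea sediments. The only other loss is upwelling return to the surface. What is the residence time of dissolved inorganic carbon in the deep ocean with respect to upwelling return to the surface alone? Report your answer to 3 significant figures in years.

At steady state ΣF_in = ΣF_out.
ΣF_in = 48.400 Gt C/yr.
Upwelling return to the surface flux = ΣF_in − (0.131) = 48.400 − 0.1310 = 48.27 Gt C/yr.
τ = M / F = 38600 / 48.27 = 799.7 yr.

800 yr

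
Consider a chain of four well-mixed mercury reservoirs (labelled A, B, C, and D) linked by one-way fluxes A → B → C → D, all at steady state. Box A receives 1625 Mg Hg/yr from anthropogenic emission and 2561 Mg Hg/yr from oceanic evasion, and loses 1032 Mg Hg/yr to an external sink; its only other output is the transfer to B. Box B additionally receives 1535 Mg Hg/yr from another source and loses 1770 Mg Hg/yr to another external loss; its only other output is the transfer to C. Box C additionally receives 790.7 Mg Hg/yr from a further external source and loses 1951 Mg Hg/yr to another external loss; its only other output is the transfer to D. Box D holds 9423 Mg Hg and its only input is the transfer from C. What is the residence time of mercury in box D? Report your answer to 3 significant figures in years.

Box A: F(A→B) = (1625 + 2561) − 1032 = 3154.0 Mg Hg/yr.
Box B: F(B→C) = (3154.0 + 1535) − 1770 = 2919.0 Mg Hg/yr.
Box C: F(C→D) = (2919.0 + 790.7) − 1951 = 1758.7 Mg Hg/yr.
Box D throughput = its input = 1758.7 Mg Hg/yr; τ = 9423 / 1758.7 = 5.358 yr.

5.36 yr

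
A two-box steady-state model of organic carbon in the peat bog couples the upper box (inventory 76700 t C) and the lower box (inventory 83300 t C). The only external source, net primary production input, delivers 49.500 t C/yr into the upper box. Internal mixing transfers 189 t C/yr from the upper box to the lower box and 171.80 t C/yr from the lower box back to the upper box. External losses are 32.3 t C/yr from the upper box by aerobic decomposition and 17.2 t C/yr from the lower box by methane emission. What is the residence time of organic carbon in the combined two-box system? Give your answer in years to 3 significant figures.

For the system as a whole, the A↔B exchange is internal and contributes nothing to the throughput; only the external sinks remove mass.
M_total = 76700 + 83300 = 160000 t C.
ΣF_external_out = 32.3 + 17.2 = 49.500 t C/yr.
τ = M_total / ΣF_ext = 160000 / 49.500 = 3232 yr.

3230 yr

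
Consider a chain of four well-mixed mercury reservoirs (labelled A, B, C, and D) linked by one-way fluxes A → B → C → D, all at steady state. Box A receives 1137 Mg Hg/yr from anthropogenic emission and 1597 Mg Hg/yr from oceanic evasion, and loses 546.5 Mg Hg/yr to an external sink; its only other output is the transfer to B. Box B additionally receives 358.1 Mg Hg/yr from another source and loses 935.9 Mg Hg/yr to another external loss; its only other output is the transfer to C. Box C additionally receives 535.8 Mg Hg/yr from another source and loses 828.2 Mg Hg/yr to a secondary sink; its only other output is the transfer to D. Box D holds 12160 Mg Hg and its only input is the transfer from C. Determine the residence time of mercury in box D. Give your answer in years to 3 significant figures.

Box A: F(A→B) = (1137 + 1597) − 546.5 = 2187.5 Mg Hg/yr.
Box B: F(B→C) = (2187.5 + 358.1) − 935.9 = 1609.7 Mg Hg/yr.
Box C: F(C→D) = (1609.7 + 535.8) − 828.2 = 1317.3 Mg Hg/yr.
Box D throughput = its input = 1317.3 Mg Hg/yr; τ = 12160 / 1317.3 = 9.231 yr.

9.23 yr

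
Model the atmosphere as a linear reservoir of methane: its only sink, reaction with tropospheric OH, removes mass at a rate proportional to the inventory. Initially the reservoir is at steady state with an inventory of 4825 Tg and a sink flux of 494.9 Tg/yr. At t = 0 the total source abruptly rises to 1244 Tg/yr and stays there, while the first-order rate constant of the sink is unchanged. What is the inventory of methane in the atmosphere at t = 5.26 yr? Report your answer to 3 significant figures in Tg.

τ = M₀/F₀ = 4825/494.9 = 9.749 yr; rate constant k = 1/τ.
New steady state M_∞ = F₁/k = F₁·τ = 1244 × 9.749 = 12128 Tg.
M(t) = M_∞ + (M₀ − M_∞)·e^(−t/τ); t/τ = 5.26/9.749 = 0.5395, so e^(−t/τ) = 0.5830.
M(t) = 12128 − 7303 × 0.5830 = 7870.3 Tg.

7870 Tg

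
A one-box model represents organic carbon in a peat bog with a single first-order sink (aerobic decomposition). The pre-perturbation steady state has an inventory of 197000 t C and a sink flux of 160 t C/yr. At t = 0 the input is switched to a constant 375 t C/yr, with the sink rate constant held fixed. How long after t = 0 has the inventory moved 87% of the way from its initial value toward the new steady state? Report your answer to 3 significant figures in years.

τ = M₀/F₀ = 197000/160 = 1231 yr.
The remaining gap fraction is e^(−t/τ); 87% covered ⇒ e^(−t/τ) = 0.130.
t = −τ ln(0.130) = 1231 × 2.040 = 2512 yr.

2510 yr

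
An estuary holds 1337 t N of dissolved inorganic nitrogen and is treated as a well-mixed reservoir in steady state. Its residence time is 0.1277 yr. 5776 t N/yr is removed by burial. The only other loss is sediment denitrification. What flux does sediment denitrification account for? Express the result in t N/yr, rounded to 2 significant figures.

Total removal F = M/τ = 1337 / 0.1277 = 10470 t N/yr.
Sediment denitrification = F − (5776) = 10470 − 5776 = 4694 t N/yr.

4700 t N/yr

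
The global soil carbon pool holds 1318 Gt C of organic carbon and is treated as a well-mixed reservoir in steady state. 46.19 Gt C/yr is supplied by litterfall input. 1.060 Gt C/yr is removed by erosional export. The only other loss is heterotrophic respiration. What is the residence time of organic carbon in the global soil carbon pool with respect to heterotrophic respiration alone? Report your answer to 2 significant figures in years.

29 yr

At steady state ΣF_in = ΣF_out.
ΣF_in = 46.190 Gt C/yr.
Heterotrophic respiration flux = ΣF_in − (1.060) = 46.190 − 1.060 = 45.13 Gt C/yr.
τ = M / F = 1318 / 45.13 = 29.20 yr.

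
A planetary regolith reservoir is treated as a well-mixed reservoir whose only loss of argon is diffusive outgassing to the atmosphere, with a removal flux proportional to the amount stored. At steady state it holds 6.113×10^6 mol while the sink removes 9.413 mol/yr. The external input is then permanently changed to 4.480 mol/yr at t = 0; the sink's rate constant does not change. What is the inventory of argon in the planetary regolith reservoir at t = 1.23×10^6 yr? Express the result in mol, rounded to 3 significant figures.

3.39×10^6 mol

The sink rate constant is k = F₀/M₀ = 9.413/6.113×10^6 = 1.540×10^-6 yr⁻¹.
Solving dM/dt = F₁ − kM with M(0) = M₀ gives M(t) = F₁/k + (M₀ − F₁/k)·e^(−kt).
F₁/k = 4.480/1.540×10^-6 = 2.9094×10^6 mol; kt = 1.540×10^-6 × 1.23×10^6 = 1.894, e^(−kt) = 0.1505.
M(1.23×10^6) = 2.9094×10^6 + (6.113×10^6 − 2.9094×10^6) × 0.1505 = 2.9094×10^6 + 482000 = 3.3914×10^6 mol.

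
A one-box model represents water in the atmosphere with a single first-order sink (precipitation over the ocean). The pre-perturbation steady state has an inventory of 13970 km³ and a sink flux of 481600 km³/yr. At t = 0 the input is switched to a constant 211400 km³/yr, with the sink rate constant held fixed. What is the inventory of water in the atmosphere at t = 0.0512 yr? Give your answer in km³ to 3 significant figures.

7470 km³

τ = M₀/F₀ = 13970/481600 = 0.02901 yr; rate constant k = 1/τ.
New steady state M_∞ = F₁/k = F₁·τ = 211400 × 0.02901 = 6132.2 km³.
M(t) = M_∞ + (M₀ − M_∞)·e^(−t/τ); t/τ = 0.0512/0.02901 = 1.765, so e^(−t/τ) = 0.1712.
M(t) = 6132.2 + 7838 × 0.1712 = 7473.8 km³.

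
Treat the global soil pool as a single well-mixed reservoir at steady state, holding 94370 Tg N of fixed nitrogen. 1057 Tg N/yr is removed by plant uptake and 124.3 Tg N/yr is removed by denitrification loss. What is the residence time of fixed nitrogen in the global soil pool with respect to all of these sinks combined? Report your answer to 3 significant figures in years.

79.9 yr

Total removal flux = 1057 + 124.3 = 1181.3 Tg N/yr.
τ = M / ΣF_out = 94370 / 1181.3 = 79.89 yr.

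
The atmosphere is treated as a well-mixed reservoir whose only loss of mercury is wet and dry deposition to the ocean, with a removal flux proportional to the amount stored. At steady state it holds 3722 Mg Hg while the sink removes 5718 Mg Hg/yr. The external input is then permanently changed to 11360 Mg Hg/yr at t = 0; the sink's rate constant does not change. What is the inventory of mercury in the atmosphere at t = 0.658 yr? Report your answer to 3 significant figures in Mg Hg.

The sink rate constant is k = F₀/M₀ = 5718/3722 = 1.536 yr⁻¹.
Solving dM/dt = F₁ − kM with M(0) = M₀ gives M(t) = F₁/k + (M₀ − F₁/k)·e^(−kt).
F₁/k = 11360/1.536 = 7394.5 Mg Hg; kt = 1.536 × 0.658 = 1.011, e^(−kt) = 0.3639.
M(0.658) = 7394.5 + (3722 − 7394.5) × 0.3639 = 7394.5 − 1336 = 6058.1 Mg Hg.

6060 Mg Hg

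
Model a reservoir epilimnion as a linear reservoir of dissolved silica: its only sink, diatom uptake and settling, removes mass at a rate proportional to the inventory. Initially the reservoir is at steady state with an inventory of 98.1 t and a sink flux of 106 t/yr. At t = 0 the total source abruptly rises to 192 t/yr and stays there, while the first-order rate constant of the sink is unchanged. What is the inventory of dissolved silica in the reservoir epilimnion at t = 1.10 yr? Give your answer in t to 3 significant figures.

The sink rate constant is k = F₀/M₀ = 106/98.1 = 1.081 yr⁻¹.
Solving dM/dt = F₁ − kM with M(0) = M₀ gives M(t) = F₁/k + (M₀ − F₁/k)·e^(−kt).
F₁/k = 192/1.081 = 177.69 t; kt = 1.081 × 1.10 = 1.189, e^(−kt) = 0.3047.
M(1.10) = 177.69 + (98.1 − 177.69) × 0.3047 = 177.69 − 24.25 = 153.44 t.

153 t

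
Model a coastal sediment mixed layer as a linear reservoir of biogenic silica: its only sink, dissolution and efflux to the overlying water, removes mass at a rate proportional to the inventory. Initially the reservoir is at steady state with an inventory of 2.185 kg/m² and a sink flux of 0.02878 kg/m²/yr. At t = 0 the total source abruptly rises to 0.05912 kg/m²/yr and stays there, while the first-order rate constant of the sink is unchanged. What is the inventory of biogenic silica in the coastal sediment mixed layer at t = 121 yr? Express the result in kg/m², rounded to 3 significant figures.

4.02 kg/m²

Residence time τ = M₀/F₀ = 75.92 yr. The eventual steady state is M_∞ = M₀·(F₁/F₀) = 2.185 × 0.05912/0.02878 = 4.4884 kg/m².
The anomaly ΔM(t) = M(t) − M_∞ decays as ΔM₀·e^(−t/τ) with ΔM₀ = 2.185 − 4.4884 = −2.303 kg/m².
At t = 121 yr, e^(−t/τ) = e^(−1.594) = 0.2032, so ΔM = −0.4680 kg/m² and M = 4.4884 − 0.4680 = 4.0205 kg/m².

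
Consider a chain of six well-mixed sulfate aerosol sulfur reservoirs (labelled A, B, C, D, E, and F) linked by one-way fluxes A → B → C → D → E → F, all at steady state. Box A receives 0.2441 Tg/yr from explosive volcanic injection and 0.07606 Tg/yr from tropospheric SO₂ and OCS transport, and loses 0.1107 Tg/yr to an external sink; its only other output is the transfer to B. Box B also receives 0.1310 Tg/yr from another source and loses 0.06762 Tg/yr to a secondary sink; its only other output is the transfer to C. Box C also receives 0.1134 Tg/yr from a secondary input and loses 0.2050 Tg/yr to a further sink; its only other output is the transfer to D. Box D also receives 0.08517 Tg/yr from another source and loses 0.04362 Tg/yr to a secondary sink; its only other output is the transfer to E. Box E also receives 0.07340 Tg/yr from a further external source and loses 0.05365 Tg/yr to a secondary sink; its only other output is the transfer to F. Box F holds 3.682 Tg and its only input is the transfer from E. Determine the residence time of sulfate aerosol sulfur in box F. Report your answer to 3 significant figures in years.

15.2 yr

Box A: F(A→B) = (0.2441 + 0.07606) − 0.1107 = 0.20946 Tg/yr.
Box B: F(B→C) = (0.20946 + 0.1310) − 0.06762 = 0.27284 Tg/yr.
Box C: F(C→D) = (0.27284 + 0.1134) − 0.2050 = 0.18124 Tg/yr.
Box D: F(D→E) = (0.18124 + 0.08517) − 0.04362 = 0.22279 Tg/yr.
Box E: F(E→F) = (0.22279 + 0.07340) − 0.05365 = 0.24254 Tg/yr.
Box F throughput = its input = 0.24254 Tg/yr; τ = 3.682 / 0.24254 = 15.18 yr.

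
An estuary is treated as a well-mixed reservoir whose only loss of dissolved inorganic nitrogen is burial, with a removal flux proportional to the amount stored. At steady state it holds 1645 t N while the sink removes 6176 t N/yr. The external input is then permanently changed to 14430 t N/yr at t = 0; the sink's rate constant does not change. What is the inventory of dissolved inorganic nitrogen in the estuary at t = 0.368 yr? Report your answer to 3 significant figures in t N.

The sink rate constant is k = F₀/M₀ = 6176/1645 = 3.754 yr⁻¹.
Solving dM/dt = F₁ − kM with M(0) = M₀ gives M(t) = F₁/k + (M₀ − F₁/k)·e^(−kt).
F₁/k = 14430/3.754 = 3843.5 t N; kt = 3.754 × 0.368 = 1.382, e^(−kt) = 0.2512.
M(0.368) = 3843.5 + (1645 − 3843.5) × 0.2512 = 3843.5 − 552.2 = 3291.3 t N.

3290 t N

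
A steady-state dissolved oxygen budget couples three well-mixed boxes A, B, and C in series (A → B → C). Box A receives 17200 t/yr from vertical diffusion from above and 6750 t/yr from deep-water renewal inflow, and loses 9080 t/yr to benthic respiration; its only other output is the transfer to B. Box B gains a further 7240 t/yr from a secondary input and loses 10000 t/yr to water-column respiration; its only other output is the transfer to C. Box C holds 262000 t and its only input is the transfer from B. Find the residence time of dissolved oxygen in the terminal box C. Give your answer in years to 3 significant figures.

21.6 yr

Box A: F(A→B) = (17200 + 6750) − 9080 = 14870 t/yr.
Box B: F(B→C) = (14870 + 7240) − 10000 = 12110 t/yr.
Box C throughput = its input = 12110 t/yr; τ = 262000 / 12110 = 21.64 yr.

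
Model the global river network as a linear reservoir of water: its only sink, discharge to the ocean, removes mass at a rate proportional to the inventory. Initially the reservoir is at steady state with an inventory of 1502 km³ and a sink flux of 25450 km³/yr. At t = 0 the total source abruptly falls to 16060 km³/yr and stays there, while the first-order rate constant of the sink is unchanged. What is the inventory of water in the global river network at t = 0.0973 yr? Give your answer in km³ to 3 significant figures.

1050 km³

τ = M₀/F₀ = 1502/25450 = 0.05902 yr; rate constant k = 1/τ.
New steady state M_∞ = F₁/k = F₁·τ = 16060 × 0.05902 = 947.82 km³.
M(t) = M_∞ + (M₀ − M_∞)·e^(−t/τ); t/τ = 0.0973/0.05902 = 1.649, so e^(−t/τ) = 0.1923.
M(t) = 947.82 + 554.2 × 0.1923 = 1054.4 km³.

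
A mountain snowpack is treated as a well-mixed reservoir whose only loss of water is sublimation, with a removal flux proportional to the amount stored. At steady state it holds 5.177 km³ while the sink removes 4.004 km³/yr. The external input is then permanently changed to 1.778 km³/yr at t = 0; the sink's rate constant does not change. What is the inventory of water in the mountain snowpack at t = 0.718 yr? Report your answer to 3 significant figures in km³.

3.95 km³

The sink rate constant is k = F₀/M₀ = 4.004/5.177 = 0.7734 yr⁻¹.
Solving dM/dt = F₁ − kM with M(0) = M₀ gives M(t) = F₁/k + (M₀ − F₁/k)·e^(−kt).
F₁/k = 1.778/0.7734 = 2.2989 km³; kt = 0.7734 × 0.718 = 0.5553, e^(−kt) = 0.5739.
M(0.718) = 2.2989 + (5.177 − 2.2989) × 0.5739 = 2.2989 + 1.652 = 3.9506 km³.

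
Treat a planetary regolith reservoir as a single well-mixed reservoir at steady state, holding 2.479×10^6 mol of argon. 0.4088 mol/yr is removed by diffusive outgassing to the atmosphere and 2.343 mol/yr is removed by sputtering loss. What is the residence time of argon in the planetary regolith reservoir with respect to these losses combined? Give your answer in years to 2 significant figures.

900000 yr

Total removal = 0.4088 + 2.343 = 2.7518 mol/yr.
τ = M / ΣF_out = 2.479×10^6 / 2.7518 = 900900 yr.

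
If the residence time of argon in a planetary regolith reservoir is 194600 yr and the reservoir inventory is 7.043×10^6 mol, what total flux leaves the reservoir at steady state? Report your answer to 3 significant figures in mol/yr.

36.2 mol/yr

F = M / τ = 7.043×10^6 / 194600 = 36.19 mol/yr.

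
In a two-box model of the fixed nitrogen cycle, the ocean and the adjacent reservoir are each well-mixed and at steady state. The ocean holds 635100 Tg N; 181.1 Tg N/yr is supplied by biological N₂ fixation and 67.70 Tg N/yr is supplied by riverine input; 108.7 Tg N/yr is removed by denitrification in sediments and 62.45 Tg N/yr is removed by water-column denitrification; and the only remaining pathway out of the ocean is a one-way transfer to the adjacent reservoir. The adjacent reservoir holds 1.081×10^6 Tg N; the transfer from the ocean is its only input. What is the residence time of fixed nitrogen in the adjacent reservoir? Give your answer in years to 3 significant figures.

13900 yr

Balance the ocean: ΣF_in = 181.1 + 67.70 = 248.80 Tg N/yr.
Transfer to the adjacent reservoir = ΣF_in − (108.7 + 62.45) = 77.650 Tg N/yr.
At steady state the output of the adjacent reservoir equals its input, 77.650 Tg N/yr.
τ = M / F = 1.081×10^6 / 77.650 = 13920 yr.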